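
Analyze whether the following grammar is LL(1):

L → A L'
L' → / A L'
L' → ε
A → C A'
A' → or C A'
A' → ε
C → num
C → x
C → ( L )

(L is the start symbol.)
A grammar is LL(1) if for each non-terminal N with multiple productions, the predict sets of those productions are pairwise disjoint, where PREDICT(N → α) = (FIRST(α) \ {ε}) ∪ (FOLLOW(N) if α ⇒* ε).

Relevant sets:
  FOLLOW(L') = { $, ')' }
  FOLLOW(A') = { $, ')', '/' }

For L':
  PREDICT(L' → '/' A L') = { '/' }
  PREDICT(L' → ε) = { $, ')' }
For A':
  PREDICT(A' → or C A') = { 'or' }
  PREDICT(A' → ε) = { $, ')', '/' }
For C:
  PREDICT(C → num) = { 'num' }
  PREDICT(C → x) = { 'x' }
  PREDICT(C → '(' L ')') = { '(' }
L, A have a single production, so nothing to check there.

All predict sets are disjoint. The grammar IS LL(1).

Answer: Yes, the grammar is LL(1).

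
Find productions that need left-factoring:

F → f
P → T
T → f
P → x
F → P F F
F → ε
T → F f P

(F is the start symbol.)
Left-factoring is needed when two productions for the same non-terminal
share a common prefix on the right-hand side.

Productions for F:
  F → f
  F → P F F
  F → ε
Productions for P:
  P → T
  P → x
Productions for T:
  T → f
  T → F f P

No common prefixes found.

Answer: No, left-factoring is not needed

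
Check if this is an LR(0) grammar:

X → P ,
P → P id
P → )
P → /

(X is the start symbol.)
Yes, the grammar is LR(0)

A grammar is LR(0) if no state in the canonical LR(0) collection has:
  - both a shift item (dot before a terminal) and a complete item (shift-reduce conflict), or
  - two or more complete items (reduce-reduce conflict; the accept item [X' → X .] counts as a complete item here).

Augment with X' → X and build the canonical LR(0) collection (I0 = CLOSURE({[X' → . X]}), then GOTO on every symbol after a dot until no new states appear). It has 7 states:
  I0: { [P → . )], [P → . /], [P → . P id], [X → . P ,], [X' → . X] }  — shift
  I1: { [P → ) .] }  — reduce
  I2: { [P → / .] }  — reduce
  I3: { [P → P . id], [X → P . ,] }  — shift
  I4: { [X' → X .] }  — accept
  I5: { [X → P , .] }  — reduce
  I6: { [P → P id .] }  — reduce

Every state is either a pure shift/goto state or contains exactly one complete item and nothing to shift — no conflicts. The grammar is LR(0).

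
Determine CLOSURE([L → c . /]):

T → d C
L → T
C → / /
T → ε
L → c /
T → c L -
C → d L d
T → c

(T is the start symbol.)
{ [L → c . /] }

To compute CLOSURE, for each item [A → α.Bβ] where B is a non-terminal, add [B → .γ] for all productions B → γ; repeat for the newly added items until nothing changes.

Start with: [L → c . /]
The dot precedes the terminal '/', so nothing is added.

CLOSURE = { [L → c . /] }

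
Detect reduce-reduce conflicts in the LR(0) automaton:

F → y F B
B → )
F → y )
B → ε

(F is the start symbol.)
No reduce-reduce conflicts

Augment with F' → F and build the canonical LR(0) collection (I0 = CLOSURE({[F' → . F]}), then GOTO on every symbol after a dot until no new states appear). It has 7 states:
  I0: { [F → . y )], [F → . y F B], [F' → . F] }  — shift
  I1: { [F' → F .] }  — accept
  I2: { [F → . y )], [F → . y F B], [F → y . )], [F → y . F B] }  — shift
  I3: { [F → y ) .] }  — reduce
  I4: { [B → . )], [B → .], [F → y F . B] }  — shift, reduce
  I5: { [B → ) .] }  — reduce
  I6: { [F → y F B .] }  — reduce

No state contains more than one complete item.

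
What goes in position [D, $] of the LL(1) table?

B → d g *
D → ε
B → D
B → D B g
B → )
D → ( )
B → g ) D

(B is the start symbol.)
D → ε

To find M[D, $], we find productions for D where $ is in the predict set (PREDICT(N → α) = (FIRST(α) \ {ε}) ∪ (FOLLOW(N) if α ⇒* ε)).

Relevant sets:
  FOLLOW(D) = { $, '(', ')', 'd', 'g' }

D → ε: PREDICT = { $, '(', ')', 'd', 'g' }
  $ is in predict set, so this production goes in M[D, $]
D → ( ): PREDICT = { '(' }

M[D, $] = D → ε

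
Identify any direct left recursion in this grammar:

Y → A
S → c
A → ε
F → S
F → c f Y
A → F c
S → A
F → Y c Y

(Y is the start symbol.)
Direct left recursion occurs when N → N α for some non-terminal N (the right-hand side begins with the left-hand side itself).

Y → A: starts with A
S → c: starts with c
A → ε: starts with ε
F → S: starts with S
F → c f Y: starts with c
A → F c: starts with F
S → A: starts with A
F → Y c Y: starts with Y

No direct left recursion found.

Answer: No direct left recursion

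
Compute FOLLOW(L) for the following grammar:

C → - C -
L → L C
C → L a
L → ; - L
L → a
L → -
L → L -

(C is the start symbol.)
{ '-', ';', 'a' }

In L → L C: L is followed by C, add FIRST(C) \ {ε} = { '-', ';', 'a' }
In C → L a: L is followed by a, add FIRST(a) \ {ε} = { 'a' }
In L → ; - L: L is at the end; this adds FOLLOW(L) to itself — nothing new
In L → L -: L is followed by '-', add FIRST('-') \ {ε} = { '-' }

Taking the union: FOLLOW(L) = { '-', ';', 'a' }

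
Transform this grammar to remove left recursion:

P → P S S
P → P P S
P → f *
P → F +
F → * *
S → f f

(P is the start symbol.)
P is directly left-recursive. The standard transformation for
  A → A α₁ | ... | A α_m | β₁ | ... | β_n
is
  A  → β₁ A' | ... | β_n A'
  A' → α₁ A' | ... | α_m A' | ε

P → f * becomes P → f * P'
P → F + becomes P → F + P'
P → P S S becomes P' → S S P'
P → P P S becomes P' → P S P'
Add P' → ε

Productions for other non-terminals are unchanged:
  F → * *
  S → f f

Resulting grammar:
P → f * P'
P → F + P'
P' → S S P'
P' → P S P'
P' → ε
F → * *
S → f f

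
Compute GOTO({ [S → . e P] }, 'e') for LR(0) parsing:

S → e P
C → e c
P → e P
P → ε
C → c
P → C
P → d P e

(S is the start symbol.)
GOTO(I, 'e') = CLOSURE({ [A → αX.β] : [A → α.Xβ] ∈ I, X = 'e' })

Items with dot before 'e', with the dot advanced:
  [S → . e P] → [S → e . P]
Closure of the advanced items:
  [S → e . P] has the dot before P: add [P → . e P], [P → .], [P → . C], [P → . d P e]
  [P → . C] has the dot before C: add [C → . e c], [C → . c]

GOTO = { [C → . c], [C → . e c], [P → . C], [P → . d P e], [P → . e P], [P → .], [S → e . P] }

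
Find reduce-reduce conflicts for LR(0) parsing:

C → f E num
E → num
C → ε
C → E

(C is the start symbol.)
No reduce-reduce conflicts

A reduce-reduce conflict occurs when an LR(0) state has two complete items [A → α .] and [B → β .] — both call for a reduction, and with no lookahead the parser cannot choose between them.

Augment with C' → C and build the canonical LR(0) collection (I0 = CLOSURE({[C' → . C]}), then GOTO on every symbol after a dot until no new states appear). It has 7 states:
  I0: { [C → . E], [C → . f E num], [C → .], [C' → . C], [E → . num] }  — shift, reduce
  I1: { [C' → C .] }  — accept
  I2: { [C → E .] }  — reduce
  I3: { [C → f . E num], [E → . num] }  — shift
  I4: { [E → num .] }  — reduce
  I5: { [C → f E . num] }  — shift
  I6: { [C → f E num .] }  — reduce

No state contains more than one complete item.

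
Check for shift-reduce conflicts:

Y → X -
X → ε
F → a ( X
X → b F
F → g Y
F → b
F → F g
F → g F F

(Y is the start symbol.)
A shift-reduce conflict occurs when an LR(0) state has both:
  - a complete (reduce) item [A → α .] (dot at the end), and
  - a shift item [B → β . c γ] (dot before a terminal).

Augment with Y' → Y and build the canonical LR(0) collection (I0 = CLOSURE({[Y' → . Y]}), then GOTO on every symbol after a dot until no new states appear). It has 17 states:
  I0: { [X → . b F], [X → .], [Y → . X -], [Y' → . Y] }  — shift, reduce
  I1: { [Y → X . -] }  — shift
  I2: { [Y' → Y .] }  — accept
  I3: { [F → . F g], [F → . a ( X], [F → . b], [F → . g F F], [F → . g Y], [X → b . F] }  — shift
  I4: { [F → F . g], [X → b F .] }  — shift, reduce
  I5: { [F → a . ( X] }  — shift
  I6: { [F → b .] }  — reduce
  I7: { [F → . F g], [F → . a ( X], [F → . b], [F → . g F F], [F → . g Y], [F → g . F F], [F → g . Y], [X → . b F], [X → .], [Y → . X -] }  — shift, reduce
  I8: { [F → . F g], [F → . a ( X], [F → . b], [F → . g F F], [F → . g Y], [F → F . g], [F → g F . F] }  — shift
  I9: { [F → g Y .] }  — reduce
  I10: { [F → . F g], [F → . a ( X], [F → . b], [F → . g F F], [F → . g Y], [F → b .], [X → b . F] }  — shift, reduce
  I11: { [F → F . g], [F → g F F .] }  — shift, reduce
  I12: { [F → . F g], [F → . a ( X], [F → . b], [F → . g F F], [F → . g Y], [F → F g .], [F → g . F F], [F → g . Y], [X → . b F], [X → .], [Y → . X -] }  — shift, 2 reduces
  I13: { [F → F g .] }  — reduce
  I14: { [F → a ( . X], [X → . b F], [X → .] }  — shift, reduce
  I15: { [F → a ( X .] }  — reduce
  I16: { [Y → X - .] }  — reduce

I0 contains reduce item [X → .] and shift item [X → . b F] — shift-reduce conflict.
I4 contains reduce item [X → b F .] and shift item [F → F . g] — shift-reduce conflict.
I7 contains reduce item [X → .] and shift items [F → . a ( X], [F → . b], [F → . g F F], [F → . g Y], [X → . b F] — shift-reduce conflict.
I10 contains reduce item [F → b .] and shift items [F → . a ( X], [F → . b], [F → . g F F], [F → . g Y] — shift-reduce conflict.
I11 contains reduce item [F → g F F .] and shift item [F → F . g] — shift-reduce conflict.
I12 contains reduce items [F → F g .], [X → .] and shift items [F → . a ( X], [F → . b], [F → . g F F], [F → . g Y], [X → . b F] — shift-reduce conflict.
I14 contains reduce item [X → .] and shift item [X → . b F] — shift-reduce conflict.

Answer: Yes — I0: [X → .] vs [X → . b F]; I4: [X → b F .] vs [F → F . g]; I7: [X → .] vs [F → . a ( X]; I10: [F → b .] vs [F → . a ( X]; I11: [F → g F F .] vs [F → F . g]; I12: [F → F g .] vs [F → . a ( X]; I14: [X → .] vs [X → . b F]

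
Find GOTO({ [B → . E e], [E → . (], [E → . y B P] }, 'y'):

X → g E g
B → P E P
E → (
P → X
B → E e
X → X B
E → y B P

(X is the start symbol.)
{ [B → . E e], [B → . P E P], [E → . (], [E → . y B P], [E → y . B P], [P → . X], [X → . X B], [X → . g E g] }

GOTO(I, 'y') = CLOSURE({ [A → αX.β] : [A → α.Xβ] ∈ I, X = 'y' })

Items with dot before 'y', with the dot advanced:
  [E → . y B P] → [E → y . B P]
Closure of the advanced items:
  [E → y . B P] has the dot before B: add [B → . P E P], [B → . E e]
  [B → . P E P] has the dot before P: add [P → . X]
  [B → . E e] has the dot before E: add [E → . (], [E → . y B P]
  [P → . X] has the dot before X: add [X → . g E g], [X → . X B]

GOTO = { [B → . E e], [B → . P E P], [E → . (], [E → . y B P], [E → y . B P], [P → . X], [X → . X B], [X → . g E g] }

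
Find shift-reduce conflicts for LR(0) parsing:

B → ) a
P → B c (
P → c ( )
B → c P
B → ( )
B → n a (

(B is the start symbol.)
A shift-reduce conflict occurs when an LR(0) state has both:
  - a complete (reduce) item [A → α .] (dot at the end), and
  - a shift item [B → β . c γ] (dot before a terminal).

Augment with B' → B and build the canonical LR(0) collection (I0 = CLOSURE({[B' → . B]}), then GOTO on every symbol after a dot until no new states appear). It has 17 states:
  I0: { [B → . ( )], [B → . ) a], [B → . c P], [B → . n a (], [B' → . B] }  — shift
  I1: { [B → ( . )] }  — shift
  I2: { [B → ) . a] }  — shift
  I3: { [B' → B .] }  — accept
  I4: { [B → . ( )], [B → . ) a], [B → . c P], [B → . n a (], [B → c . P], [P → . B c (], [P → . c ( )] }  — shift
  I5: { [B → n . a (] }  — shift
  I6: { [B → n a . (] }  — shift
  I7: { [B → n a ( .] }  — reduce
  I8: { [P → B . c (] }  — shift
  I9: { [B → c P .] }  — reduce
  I10: { [B → . ( )], [B → . ) a], [B → . c P], [B → . n a (], [B → c . P], [P → . B c (], [P → . c ( )], [P → c . ( )] }  — shift
  I11: { [B → ( . )], [P → c ( . )] }  — shift
  I12: { [B → ( ) .], [P → c ( ) .] }  — 2 reduces
  I13: { [P → B c . (] }  — shift
  I14: { [P → B c ( .] }  — reduce
  I15: { [B → ) a .] }  — reduce
  I16: { [B → ( ) .] }  — reduce

No state contains both a complete item and a shift item.

Answer: No shift-reduce conflicts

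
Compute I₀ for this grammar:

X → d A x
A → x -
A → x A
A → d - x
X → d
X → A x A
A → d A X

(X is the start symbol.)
{ [A → . d - x], [A → . d A X], [A → . x -], [A → . x A], [X → . A x A], [X → . d A x], [X → . d], [X' → . X] }

First, augment the grammar with X' → X
I₀ = CLOSURE({ [X' → . X] }):
  [X' → . X] has the dot before X: add [X → . d A x], [X → . d], [X → . A x A]
  [X → . A x A] has the dot before A: add [A → . x -], [A → . x A], [A → . d - x], [A → . d A X]
No further items can be added.

I₀ = { [A → . d - x], [A → . d A X], [A → . x -], [A → . x A], [X → . A x A], [X → . d A x], [X → . d], [X' → . X] }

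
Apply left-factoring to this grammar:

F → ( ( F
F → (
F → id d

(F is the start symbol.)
F → ( F'
F' → ( F
F' → ε
F → id d

Left-factoring transforms A → αβ₁ | αβ₂ into A → αA' and A' → β₁ | β₂
(α is the longest common prefix among the alternatives). Repeat until
no nonterminal has two alternatives with a common prefix.

Round 1: F has alternatives sharing prefix '('. Introduce F': F → ( F'
  Add: F' → ( F
  Add: F' → ε

No remaining common prefixes — done.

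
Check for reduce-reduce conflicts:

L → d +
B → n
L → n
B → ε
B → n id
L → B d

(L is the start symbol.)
A reduce-reduce conflict occurs when an LR(0) state has two complete items [A → α .] and [B → β .] — both call for a reduction, and with no lookahead the parser cannot choose between them.

Augment with L' → L and build the canonical LR(0) collection (I0 = CLOSURE({[L' → . L]}), then GOTO on every symbol after a dot until no new states appear). It has 8 states:
  I0: { [B → . n id], [B → . n], [B → .], [L → . B d], [L → . d +], [L → . n], [L' → . L] }  — shift, reduce
  I1: { [L → B . d] }  — shift
  I2: { [L' → L .] }  — accept
  I3: { [L → d . +] }  — shift
  I4: { [B → n . id], [B → n .], [L → n .] }  — shift, 2 reduces
  I5: { [B → n id .] }  — reduce
  I6: { [L → d + .] }  — reduce
  I7: { [L → B d .] }  — reduce

I4 contains complete items [B → n .], [L → n .] — reduce-reduce conflict.

Answer: Yes — I4: [B → n .] vs [L → n .]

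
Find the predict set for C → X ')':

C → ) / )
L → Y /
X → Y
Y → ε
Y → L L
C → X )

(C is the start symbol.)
PREDICT(C → X ')') = (FIRST(RHS) \ {ε}) ∪ (FOLLOW(C) if ε ∈ FIRST(RHS), i.e. RHS ⇒* ε)
FIRST(X) = { '/', ε }
FIRST(X ')') = { ')', '/' }
ε ∉ FIRST(X ')'), so FOLLOW(C) is not added.
PREDICT(C → X ')') = { ')', '/' }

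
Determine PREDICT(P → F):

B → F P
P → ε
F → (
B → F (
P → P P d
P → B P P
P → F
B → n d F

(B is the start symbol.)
{ '(' }

PREDICT(P → F) = (FIRST(RHS) \ {ε}) ∪ (FOLLOW(P) if ε ∈ FIRST(RHS), i.e. RHS ⇒* ε)
FIRST(F) = { '(' }
FIRST(F) = { '(' }
ε ∉ FIRST(F), so FOLLOW(P) is not added.
PREDICT(P → F) = { '(' }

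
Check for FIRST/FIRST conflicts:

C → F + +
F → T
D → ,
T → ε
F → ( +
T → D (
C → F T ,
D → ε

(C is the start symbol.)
A FIRST/FIRST conflict occurs when two productions N → α and N → β for the same non-terminal have FIRST(α) ∩ FIRST(β) ≠ ∅ (with ε ∈ FIRST of a nullable right-hand side, so two nullable alternatives also conflict).

FIRST sets of the non-terminals at (or reachable through a nullable prefix from) the front of some alternative:
  FIRST(F) = { '(', ',', ε }
  FIRST(T) = { '(', ',', ε }
  FIRST(D) = { ',', ε }

Productions for C:
  C → F + +: FIRST = { '(', '+', ',' }
  C → F T ,: FIRST = { '(', ',' }
Productions for F:
  F → T: FIRST = { '(', ',', ε }
  F → ( +: FIRST = { '(' }
Productions for D:
  D → ,: FIRST = { ',' }
  D → ε: FIRST = { ε }
Productions for T:
  T → ε: FIRST = { ε }
  T → D (: FIRST = { '(', ',' }

Conflict for C: C → F + + and C → F T ,
  Overlap: { '(', ',' }
Conflict for F: F → T and F → ( +
  Overlap: { '(' }

Answer: Yes. C → F '+' '+' / C → F T ',' on { '(', ',' }; F → T / F → '(' '+' on { '(' }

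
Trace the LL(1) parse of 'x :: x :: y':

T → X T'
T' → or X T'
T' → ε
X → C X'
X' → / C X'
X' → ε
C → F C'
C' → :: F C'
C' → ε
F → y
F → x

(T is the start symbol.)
LL(1) parsing maintains a stack (initially the start symbol over $) and the input. At each step: if the stack top is a terminal, match it against the current input token; if it is a non-terminal N, replace it with the RHS of M[N, lookahead] (the unique production whose predict set contains the lookahead).

Stack is shown with the top on the left.

Stack            Input          Action
--------------------------------------
T $              x :: x :: y $  output T → X T'
X T' $           x :: x :: y $  output X → C X'
C X' T' $        x :: x :: y $  output C → F C'
F C' X' T' $     x :: x :: y $  output F → x
x C' X' T' $     x :: x :: y $  match 'x'
C' X' T' $       :: x :: y $    output C' → :: F C'
:: F C' X' T' $  :: x :: y $    match '::'
F C' X' T' $     x :: y $       output F → x
x C' X' T' $     x :: y $       match 'x'
C' X' T' $       :: y $         output C' → :: F C'
:: F C' X' T' $  :: y $         match '::'
F C' X' T' $     y $            output F → y
y C' X' T' $     y $            match 'y'
C' X' T' $       $              output C' → ε
X' T' $          $              output X' → ε
T' $             $              output T' → ε
$                $              accept

The string is accepted.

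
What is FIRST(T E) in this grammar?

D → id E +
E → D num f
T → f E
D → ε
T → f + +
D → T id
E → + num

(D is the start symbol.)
FIRST sets of the non-terminals involved (from the grammar, by fixed-point iteration):
  FIRST(T) = { 'f' }

To compute FIRST(T E), process the symbols left to right:
Symbol T is a non-terminal. Add FIRST(T) \ {ε} = { 'f' }
T is not nullable (ε ∉ FIRST(T)), so stop here.
FIRST(T E) = { 'f' }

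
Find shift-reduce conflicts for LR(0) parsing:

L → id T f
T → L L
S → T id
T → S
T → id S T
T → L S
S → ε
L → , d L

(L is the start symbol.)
Yes — I3: [S → .] vs [L → . , d L]; I4: [S → .] vs [L → . , d L]; I7: [S → .] vs [L → . , d L]; I8: [S → .] vs [L → . , d L]; I9: [T → id S T .] vs [S → T . id]; I12: [S → .] vs [L → . , d L]

A shift-reduce conflict occurs when an LR(0) state has both:
  - a complete (reduce) item [A → α .] (dot at the end), and
  - a shift item [B → β . c γ] (dot before a terminal).

Augment with L' → L and build the canonical LR(0) collection (I0 = CLOSURE({[L' → . L]}), then GOTO on every symbol after a dot until no new states appear). It has 17 states:
  I0: { [L → . , d L], [L → . id T f], [L' → . L] }  — shift
  I1: { [L → , . d L] }  — shift
  I2: { [L' → L .] }  — accept
  I3: { [L → . , d L], [L → . id T f], [L → id . T f], [S → . T id], [S → .], [T → . L L], [T → . L S], [T → . S], [T → . id S T] }  — shift, reduce
  I4: { [L → . , d L], [L → . id T f], [S → . T id], [S → .], [T → . L L], [T → . L S], [T → . S], [T → . id S T], [T → L . L], [T → L . S] }  — shift, reduce
  I5: { [T → S .] }  — reduce
  I6: { [L → id T . f], [S → T . id] }  — shift
  I7: { [L → . , d L], [L → . id T f], [L → id . T f], [S → . T id], [S → .], [T → . L L], [T → . L S], [T → . S], [T → . id S T], [T → id . S T] }  — shift, reduce
  I8: { [L → . , d L], [L → . id T f], [S → . T id], [S → .], [T → . L L], [T → . L S], [T → . S], [T → . id S T], [T → S .], [T → id S . T] }  — shift, 2 reduces
  I9: { [S → T . id], [T → id S T .] }  — shift, reduce
  I10: { [S → T id .] }  — reduce
  I11: { [L → id T f .] }  — reduce
  I12: { [L → . , d L], [L → . id T f], [S → . T id], [S → .], [T → . L L], [T → . L S], [T → . S], [T → . id S T], [T → L . L], [T → L . S], [T → L L .] }  — shift, 2 reduces
  I13: { [T → L S .], [T → S .] }  — 2 reduces
  I14: { [S → T . id] }  — shift
  I15: { [L → , d . L], [L → . , d L], [L → . id T f] }  — shift
  I16: { [L → , d L .] }  — reduce

I3 contains reduce item [S → .] and shift items [L → . , d L], [L → . id T f], [T → . id S T] — shift-reduce conflict.
I4 contains reduce item [S → .] and shift items [L → . , d L], [L → . id T f], [T → . id S T] — shift-reduce conflict.
I7 contains reduce item [S → .] and shift items [L → . , d L], [L → . id T f], [T → . id S T] — shift-reduce conflict.
I8 contains reduce items [S → .], [T → S .] and shift items [L → . , d L], [L → . id T f], [T → . id S T] — shift-reduce conflict.
I9 contains reduce item [T → id S T .] and shift item [S → T . id] — shift-reduce conflict.
I12 contains reduce items [S → .], [T → L L .] and shift items [L → . , d L], [L → . id T f], [T → . id S T] — shift-reduce conflict.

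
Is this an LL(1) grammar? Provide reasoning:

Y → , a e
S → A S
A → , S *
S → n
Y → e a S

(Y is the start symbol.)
Yes, the grammar is LL(1).

Relevant sets:
  FIRST(A) = { ',' }

For Y:
  PREDICT(Y → ',' a e) = { ',' }
  PREDICT(Y → e a S) = { 'e' }
For S:
  PREDICT(S → A S) = { ',' }
  PREDICT(S → n) = { 'n' }
A has a single production, so nothing to check there.

All predict sets are disjoint. The grammar IS LL(1).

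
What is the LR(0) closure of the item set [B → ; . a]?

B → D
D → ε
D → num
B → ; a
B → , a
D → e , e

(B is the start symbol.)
Start with: [B → ; . a]
The dot precedes the terminal a, so nothing is added.

CLOSURE = { [B → ; . a] }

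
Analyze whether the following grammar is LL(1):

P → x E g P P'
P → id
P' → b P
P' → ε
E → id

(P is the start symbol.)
A grammar is LL(1) if for each non-terminal N with multiple productions, the predict sets of those productions are pairwise disjoint, where PREDICT(N → α) = (FIRST(α) \ {ε}) ∪ (FOLLOW(N) if α ⇒* ε).

Relevant sets:
  FOLLOW(P') = { $, 'b' }

For P:
  PREDICT(P → x E g P P') = { 'x' }
  PREDICT(P → id) = { 'id' }
For P':
  PREDICT(P' → b P) = { 'b' }
  PREDICT(P' → ε) = { $, 'b' }
E has a single production, so nothing to check there.

Conflict found: Predict set conflict for P': { 'b' }
The grammar is NOT LL(1).

Answer: No. Predict set conflict for P': { 'b' }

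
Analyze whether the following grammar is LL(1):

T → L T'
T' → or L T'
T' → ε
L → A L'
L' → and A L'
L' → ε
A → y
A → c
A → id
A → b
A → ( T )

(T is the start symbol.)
Yes, the grammar is LL(1).

A grammar is LL(1) if for each non-terminal N with multiple productions, the predict sets of those productions are pairwise disjoint, where PREDICT(N → α) = (FIRST(α) \ {ε}) ∪ (FOLLOW(N) if α ⇒* ε).

Relevant sets:
  FOLLOW(T') = { $, ')' }
  FOLLOW(L') = { $, ')', 'or' }

For T':
  PREDICT(T' → or L T') = { 'or' }
  PREDICT(T' → ε) = { $, ')' }
For L':
  PREDICT(L' → and A L') = { 'and' }
  PREDICT(L' → ε) = { $, ')', 'or' }
For A:
  PREDICT(A → y) = { 'y' }
  PREDICT(A → c) = { 'c' }
  PREDICT(A → id) = { 'id' }
  PREDICT(A → b) = { 'b' }
  PREDICT(A → '(' T ')') = { '(' }
T, L have a single production, so nothing to check there.

All predict sets are disjoint. The grammar IS LL(1).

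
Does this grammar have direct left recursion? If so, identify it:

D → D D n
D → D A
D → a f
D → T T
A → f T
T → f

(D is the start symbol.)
Yes, D is left-recursive

Direct left recursion occurs when N → N α for some non-terminal N (the right-hand side begins with the left-hand side itself).

D → D D n: LEFT RECURSIVE (starts with D)
D → D A: LEFT RECURSIVE (starts with D)
D → a f: starts with a
D → T T: starts with T
A → f T: starts with f
T → f: starts with f

The grammar has direct left recursion on: D.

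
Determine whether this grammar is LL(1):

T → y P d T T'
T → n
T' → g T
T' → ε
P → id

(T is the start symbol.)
A grammar is LL(1) if for each non-terminal N with multiple productions, the predict sets of those productions are pairwise disjoint, where PREDICT(N → α) = (FIRST(α) \ {ε}) ∪ (FOLLOW(N) if α ⇒* ε).

Relevant sets:
  FOLLOW(T') = { $, 'g' }

For T:
  PREDICT(T → y P d T T') = { 'y' }
  PREDICT(T → n) = { 'n' }
For T':
  PREDICT(T' → g T) = { 'g' }
  PREDICT(T' → ε) = { $, 'g' }
P has a single production, so nothing to check there.

Conflict found: Predict set conflict for T': { 'g' }
The grammar is NOT LL(1).

Answer: No. Predict set conflict for T': { 'g' }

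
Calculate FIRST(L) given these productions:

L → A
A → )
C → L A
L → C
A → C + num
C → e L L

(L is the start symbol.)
{ ')', 'e' }

To compute FIRST(L), examine every production with L on the left-hand side, reading each right-hand side left to right until a non-nullable symbol is reached.

FIRST sets of the other non-terminals involved (by the same procedure, iterated to a fixed point):
  FIRST(A) = { ')', 'e' }
  FIRST(C) = { ')', 'e' }

From L → A:
  - A is a non-terminal: add FIRST(A) \ {ε} = { ')', 'e' }
    A is not nullable, so stop
From L → C:
  - C is a non-terminal: add FIRST(C) \ {ε} = { ')', 'e' }
    C is not nullable, so stop

Collecting: FIRST(L) = { ')', 'e' }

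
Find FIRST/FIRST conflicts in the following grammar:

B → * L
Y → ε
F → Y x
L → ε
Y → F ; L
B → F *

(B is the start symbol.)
No FIRST/FIRST conflicts.

A FIRST/FIRST conflict occurs when two productions N → α and N → β for the same non-terminal have FIRST(α) ∩ FIRST(β) ≠ ∅ (with ε ∈ FIRST of a nullable right-hand side, so two nullable alternatives also conflict).

FIRST sets of the non-terminals at (or reachable through a nullable prefix from) the front of some alternative:
  FIRST(F) = { 'x' }

Productions for B:
  B → * L: FIRST = { '*' }
  B → F *: FIRST = { 'x' }
Productions for Y:
  Y → ε: FIRST = { ε }
  Y → F ; L: FIRST = { 'x' }
F, L have only one production, so no FIRST/FIRST conflict is possible there.

All alternatives of each non-terminal have pairwise disjoint FIRST sets.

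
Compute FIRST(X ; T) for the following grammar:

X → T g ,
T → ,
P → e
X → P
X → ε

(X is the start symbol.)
{ ',', ';', 'e' }

FIRST sets of the non-terminals involved (from the grammar, by fixed-point iteration):
  FIRST(X) = { ',', 'e', ε }

To compute FIRST(X ; T), process the symbols left to right:
Symbol X is a non-terminal. Add FIRST(X) \ {ε} = { ',', 'e' }
X is nullable (ε ∈ FIRST(X)), continue to the next symbol.
Symbol ; is a terminal. Add ';' and stop.
FIRST(X ; T) = { ',', ';', 'e' }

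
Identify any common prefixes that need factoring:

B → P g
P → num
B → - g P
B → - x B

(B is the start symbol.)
Left-factoring is needed when two productions for the same non-terminal
share a common prefix on the right-hand side.

Productions for B:
  B → P g
  B → - g P
  B → - x B

Found common prefix '-' in productions for B

Answer: Yes, B has productions with common prefix '-'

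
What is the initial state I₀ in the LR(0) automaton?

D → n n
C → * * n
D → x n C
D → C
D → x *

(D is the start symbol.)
{ [C → . * * n], [D → . C], [D → . n n], [D → . x *], [D → . x n C], [D' → . D] }

First, augment the grammar with D' → D
I₀ = CLOSURE({ [D' → . D] }):
  [D' → . D] has the dot before D: add [D → . n n], [D → . x n C], [D → . C], [D → . x *]
  [D → . C] has the dot before C: add [C → . * * n]
No further items can be added.

I₀ = { [C → . * * n], [D → . C], [D → . n n], [D → . x *], [D → . x n C], [D' → . D] }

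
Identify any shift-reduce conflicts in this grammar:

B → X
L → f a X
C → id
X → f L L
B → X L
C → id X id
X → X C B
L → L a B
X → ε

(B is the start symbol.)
Augment with B' → B and build the canonical LR(0) collection (I0 = CLOSURE({[B' → . B]}), then GOTO on every symbol after a dot until no new states appear). It has 17 states:
  I0: { [B → . X L], [B → . X], [B' → . B], [X → . X C B], [X → . f L L], [X → .] }  — shift, reduce
  I1: { [B' → B .] }  — accept
  I2: { [B → X . L], [B → X .], [C → . id X id], [C → . id], [L → . L a B], [L → . f a X], [X → X . C B] }  — shift, reduce
  I3: { [L → . L a B], [L → . f a X], [X → f . L L] }  — shift
  I4: { [L → . L a B], [L → . f a X], [L → L . a B], [X → f L . L] }  — shift
  I5: { [L → f . a X] }  — shift
  I6: { [L → f a . X], [X → . X C B], [X → . f L L], [X → .] }  — shift, reduce
  I7: { [C → . id X id], [C → . id], [L → f a X .], [X → X . C B] }  — shift, reduce
  I8: { [B → . X L], [B → . X], [X → . X C B], [X → . f L L], [X → .], [X → X C . B] }  — shift, reduce
  I9: { [C → id . X id], [C → id .], [X → . X C B], [X → . f L L], [X → .] }  — shift, 2 reduces
  I10: { [C → . id X id], [C → . id], [C → id X . id], [X → X . C B] }  — shift
  I11: { [C → id . X id], [C → id .], [C → id X id .], [X → . X C B], [X → . f L L], [X → .] }  — shift, 3 reduces
  I12: { [X → X C B .] }  — reduce
  I13: { [L → L . a B], [X → f L L .] }  — shift, reduce
  I14: { [B → . X L], [B → . X], [L → L a . B], [X → . X C B], [X → . f L L], [X → .] }  — shift, reduce
  I15: { [L → L a B .] }  — reduce
  I16: { [B → X L .], [L → L . a B] }  — shift, reduce

I0 contains reduce item [X → .] and shift item [X → . f L L] — shift-reduce conflict.
I2 contains reduce item [B → X .] and shift items [C → . id], [C → . id X id], [L → . f a X] — shift-reduce conflict.
I6 contains reduce item [X → .] and shift item [X → . f L L] — shift-reduce conflict.
I7 contains reduce item [L → f a X .] and shift items [C → . id], [C → . id X id] — shift-reduce conflict.
I8 contains reduce item [X → .] and shift item [X → . f L L] — shift-reduce conflict.
I9 contains reduce items [C → id .], [X → .] and shift item [X → . f L L] — shift-reduce conflict.
I11 contains reduce items [C → id .], [C → id X id .], [X → .] and shift item [X → . f L L] — shift-reduce conflict.
I13 contains reduce item [X → f L L .] and shift item [L → L . a B] — shift-reduce conflict.
I14 contains reduce item [X → .] and shift item [X → . f L L] — shift-reduce conflict.
I16 contains reduce item [B → X L .] and shift item [L → L . a B] — shift-reduce conflict.

Answer: Yes — I0: [X → .] vs [X → . f L L]; I2: [B → X .] vs [C → . id]; I6: [X → .] vs [X → . f L L]; I7: [L → f a X .] vs [C → . id]; I8: [X → .] vs [X → . f L L]; I9: [C → id .] vs [X → . f L L]; I11: [C → id .] vs [X → . f L L]; I13: [X → f L L .] vs [L → L . a B]; I14: [X → .] vs [X → . f L L]; I16: [B → X L .] vs [L → L . a B]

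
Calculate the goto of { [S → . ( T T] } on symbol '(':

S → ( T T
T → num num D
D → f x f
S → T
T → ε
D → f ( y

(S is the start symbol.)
GOTO(I, '(') = CLOSURE({ [A → αX.β] : [A → α.Xβ] ∈ I, X = '(' })

Items with dot before '(', with the dot advanced:
  [S → . ( T T] → [S → ( . T T]
Closure of the advanced items:
  [S → ( . T T] has the dot before T: add [T → . num num D], [T → .]

GOTO = { [S → ( . T T], [T → . num num D], [T → .] }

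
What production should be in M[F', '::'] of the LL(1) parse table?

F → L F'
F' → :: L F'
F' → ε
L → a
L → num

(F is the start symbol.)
To find M[F', '::'], we find productions for F' where '::' is in the predict set (PREDICT(N → α) = (FIRST(α) \ {ε}) ∪ (FOLLOW(N) if α ⇒* ε)).

Relevant sets:
  FOLLOW(F') = { $ }

F' → :: L F': PREDICT = { '::' }
  '::' is in predict set, so this production goes in M[F', '::']
F' → ε: PREDICT = { $ }

M[F', '::'] = F' → :: L F'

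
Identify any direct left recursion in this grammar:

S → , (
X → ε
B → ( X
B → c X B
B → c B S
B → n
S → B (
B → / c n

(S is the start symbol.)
No direct left recursion

Direct left recursion occurs when N → N α for some non-terminal N (the right-hand side begins with the left-hand side itself).

S → , (: starts with ','
X → ε: starts with ε
B → ( X: starts with '('
B → c X B: starts with c
B → c B S: starts with c
B → n: starts with n
S → B (: starts with B
B → / c n: starts with '/'

No direct left recursion found.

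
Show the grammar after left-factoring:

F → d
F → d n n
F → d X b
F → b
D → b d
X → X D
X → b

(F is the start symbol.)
Left-factoring transforms A → αβ₁ | αβ₂ into A → αA' and A' → β₁ | β₂
(α is the longest common prefix among the alternatives). Repeat until
no nonterminal has two alternatives with a common prefix.

Round 1: F has alternatives sharing prefix 'd'. Introduce F': F → d F'
  Add: F' → ε
  Add: F' → n n
  Add: F' → X b

No remaining common prefixes — done.

Resulting grammar:
F → d F'
F' → ε
F' → n n
F' → X b
F → b
D → b d
X → X D
X → b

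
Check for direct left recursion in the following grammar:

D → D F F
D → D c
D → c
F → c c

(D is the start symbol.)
Yes, D is left-recursive

Direct left recursion occurs when N → N α for some non-terminal N (the right-hand side begins with the left-hand side itself).

D → D F F: LEFT RECURSIVE (starts with D)
D → D c: LEFT RECURSIVE (starts with D)
D → c: starts with c
F → c c: starts with c

The grammar has direct left recursion on: D.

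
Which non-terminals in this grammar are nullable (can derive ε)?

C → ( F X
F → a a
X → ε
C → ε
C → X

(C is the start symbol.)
A non-terminal is nullable if it can derive ε (the empty string): either it has an ε-production, or it has a production whose right-hand side consists entirely of nullable non-terminals.

ε-productions: X → ε, C → ε
So X, C are immediately nullable.
No further non-terminal can be added: every production for the remaining non-terminals contains a terminal or a non-nullable non-terminal.
Nullable = { 'C', 'X' }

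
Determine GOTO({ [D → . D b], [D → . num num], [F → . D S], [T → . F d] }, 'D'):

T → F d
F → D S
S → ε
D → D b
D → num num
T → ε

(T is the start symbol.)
GOTO(I, 'D') = CLOSURE({ [A → αX.β] : [A → α.Xβ] ∈ I, X = 'D' })

Items with dot before 'D', with the dot advanced:
  [D → . D b] → [D → D . b]
  [F → . D S] → [F → D . S]
Closure of the advanced items:
  [F → D . S] has the dot before S: add [S → .]

GOTO = { [D → D . b], [F → D . S], [S → .] }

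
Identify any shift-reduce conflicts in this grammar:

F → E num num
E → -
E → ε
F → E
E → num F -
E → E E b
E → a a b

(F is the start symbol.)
Yes — I0: [E → .] vs [E → . -]; I2: [E → .] vs [E → . -]; I5: [E → .] vs [E → . -]; I10: [E → .] vs [E → . -]; I11: [E → .] vs [E → . -]; I12: [E → .] vs [E → . -]

A shift-reduce conflict occurs when an LR(0) state has both:
  - a complete (reduce) item [A → α .] (dot at the end), and
  - a shift item [B → β . c γ] (dot before a terminal).

Augment with F' → F and build the canonical LR(0) collection (I0 = CLOSURE({[F' → . F]}), then GOTO on every symbol after a dot until no new states appear). It has 14 states:
  I0: { [E → . -], [E → . E E b], [E → . a a b], [E → . num F -], [E → .], [F → . E num num], [F → . E], [F' → . F] }  — shift, reduce
  I1: { [E → - .] }  — reduce
  I2: { [E → . -], [E → . E E b], [E → . a a b], [E → . num F -], [E → .], [E → E . E b], [F → E . num num], [F → E .] }  — shift, 2 reduces
  I3: { [F' → F .] }  — accept
  I4: { [E → a . a b] }  — shift
  I5: { [E → . -], [E → . E E b], [E → . a a b], [E → . num F -], [E → .], [E → num . F -], [F → . E num num], [F → . E] }  — shift, reduce
  I6: { [E → num F . -] }  — shift
  I7: { [E → num F - .] }  — reduce
  I8: { [E → a a . b] }  — shift
  I9: { [E → a a b .] }  — reduce
  I10: { [E → . -], [E → . E E b], [E → . a a b], [E → . num F -], [E → .], [E → E . E b], [E → E E . b] }  — shift, reduce
  I11: { [E → . -], [E → . E E b], [E → . a a b], [E → . num F -], [E → .], [E → num . F -], [F → . E num num], [F → . E], [F → E num . num] }  — shift, reduce
  I12: { [E → . -], [E → . E E b], [E → . a a b], [E → . num F -], [E → .], [E → num . F -], [F → . E num num], [F → . E], [F → E num num .] }  — shift, 2 reduces
  I13: { [E → E E b .] }  — reduce

I0 contains reduce item [E → .] and shift items [E → . -], [E → . a a b], [E → . num F -] — shift-reduce conflict.
I2 contains reduce items [E → .], [F → E .] and shift items [E → . -], [E → . a a b], [E → . num F -], [F → E . num num] — shift-reduce conflict.
I5 contains reduce item [E → .] and shift items [E → . -], [E → . a a b], [E → . num F -] — shift-reduce conflict.
I10 contains reduce item [E → .] and shift items [E → . -], [E → E E . b], [E → . a a b], [E → . num F -] — shift-reduce conflict.
I11 contains reduce item [E → .] and shift items [E → . -], [E → . a a b], [E → . num F -], [F → E num . num] — shift-reduce conflict.
I12 contains reduce items [E → .], [F → E num num .] and shift items [E → . -], [E → . a a b], [E → . num F -] — shift-reduce conflict.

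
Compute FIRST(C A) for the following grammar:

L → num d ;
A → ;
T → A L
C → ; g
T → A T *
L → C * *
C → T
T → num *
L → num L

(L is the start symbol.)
FIRST sets of the non-terminals involved (from the grammar, by fixed-point iteration):
  FIRST(C) = { ';', 'num' }

To compute FIRST(C A), process the symbols left to right:
Symbol C is a non-terminal. Add FIRST(C) \ {ε} = { ';', 'num' }
C is not nullable (ε ∉ FIRST(C)), so stop here.
FIRST(C A) = { ';', 'num' }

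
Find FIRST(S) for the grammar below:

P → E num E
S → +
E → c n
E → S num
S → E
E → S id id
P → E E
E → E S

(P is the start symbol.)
{ '+', 'c' }

To compute FIRST(S), examine every production with S on the left-hand side, reading each right-hand side left to right until a non-nullable symbol is reached.

FIRST sets of the other non-terminals involved (by the same procedure, iterated to a fixed point):
  FIRST(E) = { '+', 'c' }

From S → +:
  - '+' is a terminal: add '+' and stop
From S → E:
  - E is a non-terminal: add FIRST(E) \ {ε} = { '+', 'c' }
    E is not nullable, so stop

Collecting: FIRST(S) = { '+', 'c' }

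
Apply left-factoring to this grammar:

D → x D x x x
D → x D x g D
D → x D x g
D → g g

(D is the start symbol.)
Left-factoring transforms A → αβ₁ | αβ₂ into A → αA' and A' → β₁ | β₂
(α is the longest common prefix among the alternatives). Repeat until
no nonterminal has two alternatives with a common prefix.

Round 1: D has alternatives sharing prefix 'x D x'. Introduce D': D → x D x D'
  Add: D' → x x
  Add: D' → g D
  Add: D' → g

Round 2: D' has alternatives sharing prefix 'g'. Introduce D'': D' → g D''
  Add: D'' → D
  Add: D'' → ε

No remaining common prefixes — done.

Resulting grammar:
D → x D x D'
D' → x x
D' → g D''
D'' → D
D'' → ε
D → g g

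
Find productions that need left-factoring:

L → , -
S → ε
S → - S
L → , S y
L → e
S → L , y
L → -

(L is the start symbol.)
Left-factoring is needed when two productions for the same non-terminal
share a common prefix on the right-hand side.

Productions for L:
  L → , -
  L → , S y
  L → e
  L → -
Productions for S:
  S → ε
  S → - S
  S → L , y

Found common prefix ',' in productions for L

Answer: Yes, L has productions with common prefix ','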